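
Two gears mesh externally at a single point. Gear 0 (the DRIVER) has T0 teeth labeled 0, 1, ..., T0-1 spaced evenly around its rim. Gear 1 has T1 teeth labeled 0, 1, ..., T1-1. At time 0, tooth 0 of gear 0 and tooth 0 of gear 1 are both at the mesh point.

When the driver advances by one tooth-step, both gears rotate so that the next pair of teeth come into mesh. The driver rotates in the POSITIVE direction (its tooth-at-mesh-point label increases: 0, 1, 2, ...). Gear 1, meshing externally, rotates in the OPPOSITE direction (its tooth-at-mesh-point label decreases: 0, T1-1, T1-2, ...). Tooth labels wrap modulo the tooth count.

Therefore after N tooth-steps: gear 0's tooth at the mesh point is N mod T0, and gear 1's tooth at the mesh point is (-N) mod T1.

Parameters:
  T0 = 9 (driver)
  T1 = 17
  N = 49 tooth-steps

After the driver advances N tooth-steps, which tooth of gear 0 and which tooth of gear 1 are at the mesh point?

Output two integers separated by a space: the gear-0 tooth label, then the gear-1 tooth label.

Answer: 4 2

Derivation:
Gear 0 (driver, T0=9): tooth at mesh = N mod T0
  49 = 5 * 9 + 4, so 49 mod 9 = 4
  gear 0 tooth = 4
Gear 1 (driven, T1=17): tooth at mesh = (-N) mod T1
  49 = 2 * 17 + 15, so 49 mod 17 = 15
  (-49) mod 17 = (-15) mod 17 = 17 - 15 = 2
Mesh after 49 steps: gear-0 tooth 4 meets gear-1 tooth 2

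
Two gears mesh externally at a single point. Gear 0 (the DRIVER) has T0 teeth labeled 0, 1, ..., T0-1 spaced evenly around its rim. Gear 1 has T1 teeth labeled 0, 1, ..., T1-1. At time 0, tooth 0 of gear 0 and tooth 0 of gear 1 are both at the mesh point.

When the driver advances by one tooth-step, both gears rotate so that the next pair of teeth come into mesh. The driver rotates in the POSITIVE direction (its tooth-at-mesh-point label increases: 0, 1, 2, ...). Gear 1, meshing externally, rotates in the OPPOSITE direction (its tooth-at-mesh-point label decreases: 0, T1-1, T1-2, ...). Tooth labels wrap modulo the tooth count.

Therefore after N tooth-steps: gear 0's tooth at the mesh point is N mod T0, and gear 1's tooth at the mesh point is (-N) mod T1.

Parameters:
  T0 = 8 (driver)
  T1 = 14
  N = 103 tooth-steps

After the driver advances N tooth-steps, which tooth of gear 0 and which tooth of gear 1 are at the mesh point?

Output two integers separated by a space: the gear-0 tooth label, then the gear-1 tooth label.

Gear 0 (driver, T0=8): tooth at mesh = N mod T0
  103 = 12 * 8 + 7, so 103 mod 8 = 7
  gear 0 tooth = 7
Gear 1 (driven, T1=14): tooth at mesh = (-N) mod T1
  103 = 7 * 14 + 5, so 103 mod 14 = 5
  (-103) mod 14 = (-5) mod 14 = 14 - 5 = 9
Mesh after 103 steps: gear-0 tooth 7 meets gear-1 tooth 9

Answer: 7 9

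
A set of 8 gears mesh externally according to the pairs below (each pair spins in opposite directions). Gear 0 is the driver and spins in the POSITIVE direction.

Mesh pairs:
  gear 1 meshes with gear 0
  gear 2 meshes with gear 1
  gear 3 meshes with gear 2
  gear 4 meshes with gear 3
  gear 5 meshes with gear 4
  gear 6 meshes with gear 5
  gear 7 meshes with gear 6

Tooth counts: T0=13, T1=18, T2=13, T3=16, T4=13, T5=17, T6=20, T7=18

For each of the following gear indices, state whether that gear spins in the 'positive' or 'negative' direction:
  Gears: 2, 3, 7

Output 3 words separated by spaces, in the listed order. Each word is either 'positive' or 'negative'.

Answer: positive negative negative

Derivation:
Gear 0 (driver): positive (depth 0)
  gear 1: meshes with gear 0 -> depth 1 -> negative (opposite of gear 0)
  gear 2: meshes with gear 1 -> depth 2 -> positive (opposite of gear 1)
  gear 3: meshes with gear 2 -> depth 3 -> negative (opposite of gear 2)
  gear 4: meshes with gear 3 -> depth 4 -> positive (opposite of gear 3)
  gear 5: meshes with gear 4 -> depth 5 -> negative (opposite of gear 4)
  gear 6: meshes with gear 5 -> depth 6 -> positive (opposite of gear 5)
  gear 7: meshes with gear 6 -> depth 7 -> negative (opposite of gear 6)
Queried indices 2, 3, 7 -> positive, negative, negative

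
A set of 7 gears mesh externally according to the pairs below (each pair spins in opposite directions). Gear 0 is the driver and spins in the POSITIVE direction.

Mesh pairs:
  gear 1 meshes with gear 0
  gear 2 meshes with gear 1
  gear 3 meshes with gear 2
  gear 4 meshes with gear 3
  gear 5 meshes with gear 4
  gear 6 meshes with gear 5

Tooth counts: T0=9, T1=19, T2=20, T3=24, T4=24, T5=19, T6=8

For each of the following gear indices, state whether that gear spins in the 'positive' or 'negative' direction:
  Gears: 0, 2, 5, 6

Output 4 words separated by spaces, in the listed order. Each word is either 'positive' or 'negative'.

Answer: positive positive negative positive

Derivation:
Gear 0 (driver): positive (depth 0)
  gear 1: meshes with gear 0 -> depth 1 -> negative (opposite of gear 0)
  gear 2: meshes with gear 1 -> depth 2 -> positive (opposite of gear 1)
  gear 3: meshes with gear 2 -> depth 3 -> negative (opposite of gear 2)
  gear 4: meshes with gear 3 -> depth 4 -> positive (opposite of gear 3)
  gear 5: meshes with gear 4 -> depth 5 -> negative (opposite of gear 4)
  gear 6: meshes with gear 5 -> depth 6 -> positive (opposite of gear 5)
Queried indices 0, 2, 5, 6 -> positive, positive, negative, positive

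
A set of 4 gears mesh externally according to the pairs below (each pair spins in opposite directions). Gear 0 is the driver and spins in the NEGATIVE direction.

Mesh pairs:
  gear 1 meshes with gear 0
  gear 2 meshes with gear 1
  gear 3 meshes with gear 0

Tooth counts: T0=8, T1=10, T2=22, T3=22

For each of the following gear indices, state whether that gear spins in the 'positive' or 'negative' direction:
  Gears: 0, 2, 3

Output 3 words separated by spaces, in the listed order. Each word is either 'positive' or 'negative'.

Gear 0 (driver): negative (depth 0)
  gear 1: meshes with gear 0 -> depth 1 -> positive (opposite of gear 0)
  gear 2: meshes with gear 1 -> depth 2 -> negative (opposite of gear 1)
  gear 3: meshes with gear 0 -> depth 1 -> positive (opposite of gear 0)
Queried indices 0, 2, 3 -> negative, negative, positive

Answer: negative negative positive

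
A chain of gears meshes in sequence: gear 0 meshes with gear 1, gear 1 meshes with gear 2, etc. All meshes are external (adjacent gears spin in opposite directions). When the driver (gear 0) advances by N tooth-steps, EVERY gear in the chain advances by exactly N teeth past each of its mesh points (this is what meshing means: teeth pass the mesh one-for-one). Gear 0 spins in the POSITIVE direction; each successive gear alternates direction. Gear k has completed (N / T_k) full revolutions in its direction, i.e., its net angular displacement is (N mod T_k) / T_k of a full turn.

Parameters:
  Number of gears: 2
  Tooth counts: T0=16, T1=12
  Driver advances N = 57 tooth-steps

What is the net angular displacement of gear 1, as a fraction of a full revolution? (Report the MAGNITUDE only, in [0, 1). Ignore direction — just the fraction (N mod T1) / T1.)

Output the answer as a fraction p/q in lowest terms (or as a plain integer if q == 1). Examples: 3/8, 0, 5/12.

Chain of 2 gears, tooth counts: [16, 12]
  gear 0: T0=16, direction=positive, advance = 57 mod 16 = 9 teeth = 9/16 turn
  gear 1: T1=12, direction=negative, advance = 57 mod 12 = 9 teeth = 9/12 turn
Gear 1: 57 mod 12 = 9
Fraction = 9 / 12 = 3/4 (gcd(9,12)=3) = 3/4

Answer: 3/4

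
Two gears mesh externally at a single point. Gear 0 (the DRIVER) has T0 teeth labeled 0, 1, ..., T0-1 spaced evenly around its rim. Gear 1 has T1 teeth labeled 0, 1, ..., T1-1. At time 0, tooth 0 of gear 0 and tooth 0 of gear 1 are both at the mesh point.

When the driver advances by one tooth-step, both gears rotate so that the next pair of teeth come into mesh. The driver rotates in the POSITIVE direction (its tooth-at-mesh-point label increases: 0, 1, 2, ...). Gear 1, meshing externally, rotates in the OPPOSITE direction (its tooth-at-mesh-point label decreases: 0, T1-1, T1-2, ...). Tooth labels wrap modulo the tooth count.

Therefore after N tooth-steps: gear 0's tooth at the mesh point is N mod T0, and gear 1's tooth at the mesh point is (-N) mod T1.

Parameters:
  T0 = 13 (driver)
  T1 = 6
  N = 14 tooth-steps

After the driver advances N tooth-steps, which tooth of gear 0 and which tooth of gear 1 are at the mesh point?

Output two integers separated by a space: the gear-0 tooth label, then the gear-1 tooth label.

Answer: 1 4

Derivation:
Gear 0 (driver, T0=13): tooth at mesh = N mod T0
  14 = 1 * 13 + 1, so 14 mod 13 = 1
  gear 0 tooth = 1
Gear 1 (driven, T1=6): tooth at mesh = (-N) mod T1
  14 = 2 * 6 + 2, so 14 mod 6 = 2
  (-14) mod 6 = (-2) mod 6 = 6 - 2 = 4
Mesh after 14 steps: gear-0 tooth 1 meets gear-1 tooth 4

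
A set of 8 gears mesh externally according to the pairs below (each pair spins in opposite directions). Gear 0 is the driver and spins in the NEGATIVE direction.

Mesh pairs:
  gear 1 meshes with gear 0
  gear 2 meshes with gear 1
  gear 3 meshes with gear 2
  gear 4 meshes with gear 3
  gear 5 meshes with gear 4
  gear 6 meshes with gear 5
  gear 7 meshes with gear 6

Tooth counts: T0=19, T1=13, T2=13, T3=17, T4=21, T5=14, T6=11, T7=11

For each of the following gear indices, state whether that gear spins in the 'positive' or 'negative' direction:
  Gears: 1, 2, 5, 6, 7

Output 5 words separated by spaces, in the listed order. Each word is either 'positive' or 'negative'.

Gear 0 (driver): negative (depth 0)
  gear 1: meshes with gear 0 -> depth 1 -> positive (opposite of gear 0)
  gear 2: meshes with gear 1 -> depth 2 -> negative (opposite of gear 1)
  gear 3: meshes with gear 2 -> depth 3 -> positive (opposite of gear 2)
  gear 4: meshes with gear 3 -> depth 4 -> negative (opposite of gear 3)
  gear 5: meshes with gear 4 -> depth 5 -> positive (opposite of gear 4)
  gear 6: meshes with gear 5 -> depth 6 -> negative (opposite of gear 5)
  gear 7: meshes with gear 6 -> depth 7 -> positive (opposite of gear 6)
Queried indices 1, 2, 5, 6, 7 -> positive, negative, positive, negative, positive

Answer: positive negative positive negative positive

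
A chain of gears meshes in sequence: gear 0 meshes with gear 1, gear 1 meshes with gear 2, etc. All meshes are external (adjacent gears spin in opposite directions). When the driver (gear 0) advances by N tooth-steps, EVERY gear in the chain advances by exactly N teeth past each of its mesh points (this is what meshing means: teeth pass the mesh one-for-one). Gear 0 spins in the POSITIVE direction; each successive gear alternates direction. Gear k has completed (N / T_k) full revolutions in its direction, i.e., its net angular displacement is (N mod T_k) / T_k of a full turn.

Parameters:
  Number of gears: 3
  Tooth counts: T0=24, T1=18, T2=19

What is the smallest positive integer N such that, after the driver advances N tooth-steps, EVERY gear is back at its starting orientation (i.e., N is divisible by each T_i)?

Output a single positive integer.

Gear k returns to start when N is a multiple of T_k.
All gears at start simultaneously when N is a common multiple of [24, 18, 19]; the smallest such N is lcm(24, 18, 19).
Start: lcm = T0 = 24
Fold in T1=18: gcd(24, 18) = 6; lcm(24, 18) = 24 * 18 / 6 = 432 / 6 = 72
Fold in T2=19: gcd(72, 19) = 1; lcm(72, 19) = 72 * 19 / 1 = 1368 / 1 = 1368
Full cycle length = 1368

Answer: 1368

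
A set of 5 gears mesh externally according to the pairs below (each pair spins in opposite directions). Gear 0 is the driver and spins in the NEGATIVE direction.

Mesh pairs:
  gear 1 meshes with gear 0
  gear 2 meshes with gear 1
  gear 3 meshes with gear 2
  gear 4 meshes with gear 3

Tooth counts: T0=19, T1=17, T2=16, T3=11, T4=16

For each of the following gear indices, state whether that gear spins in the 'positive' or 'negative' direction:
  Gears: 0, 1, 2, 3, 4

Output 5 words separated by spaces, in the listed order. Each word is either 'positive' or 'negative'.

Answer: negative positive negative positive negative

Derivation:
Gear 0 (driver): negative (depth 0)
  gear 1: meshes with gear 0 -> depth 1 -> positive (opposite of gear 0)
  gear 2: meshes with gear 1 -> depth 2 -> negative (opposite of gear 1)
  gear 3: meshes with gear 2 -> depth 3 -> positive (opposite of gear 2)
  gear 4: meshes with gear 3 -> depth 4 -> negative (opposite of gear 3)
Queried indices 0, 1, 2, 3, 4 -> negative, positive, negative, positive, negative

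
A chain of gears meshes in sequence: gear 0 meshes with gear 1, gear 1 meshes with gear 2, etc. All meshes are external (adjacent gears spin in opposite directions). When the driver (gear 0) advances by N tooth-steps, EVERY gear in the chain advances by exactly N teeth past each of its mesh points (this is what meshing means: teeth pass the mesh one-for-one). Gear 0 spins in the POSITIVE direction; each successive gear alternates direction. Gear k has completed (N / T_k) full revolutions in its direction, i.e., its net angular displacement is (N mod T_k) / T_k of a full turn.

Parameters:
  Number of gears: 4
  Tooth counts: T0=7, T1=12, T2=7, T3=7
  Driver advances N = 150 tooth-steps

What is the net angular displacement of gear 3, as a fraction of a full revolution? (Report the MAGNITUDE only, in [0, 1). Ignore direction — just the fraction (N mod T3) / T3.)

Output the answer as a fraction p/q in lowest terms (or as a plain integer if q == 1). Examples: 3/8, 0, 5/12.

Answer: 3/7

Derivation:
Chain of 4 gears, tooth counts: [7, 12, 7, 7]
  gear 0: T0=7, direction=positive, advance = 150 mod 7 = 3 teeth = 3/7 turn
  gear 1: T1=12, direction=negative, advance = 150 mod 12 = 6 teeth = 6/12 turn
  gear 2: T2=7, direction=positive, advance = 150 mod 7 = 3 teeth = 3/7 turn
  gear 3: T3=7, direction=negative, advance = 150 mod 7 = 3 teeth = 3/7 turn
Gear 3: 150 mod 7 = 3
Fraction = 3 / 7 = 3/7 (gcd(3,7)=1) = 3/7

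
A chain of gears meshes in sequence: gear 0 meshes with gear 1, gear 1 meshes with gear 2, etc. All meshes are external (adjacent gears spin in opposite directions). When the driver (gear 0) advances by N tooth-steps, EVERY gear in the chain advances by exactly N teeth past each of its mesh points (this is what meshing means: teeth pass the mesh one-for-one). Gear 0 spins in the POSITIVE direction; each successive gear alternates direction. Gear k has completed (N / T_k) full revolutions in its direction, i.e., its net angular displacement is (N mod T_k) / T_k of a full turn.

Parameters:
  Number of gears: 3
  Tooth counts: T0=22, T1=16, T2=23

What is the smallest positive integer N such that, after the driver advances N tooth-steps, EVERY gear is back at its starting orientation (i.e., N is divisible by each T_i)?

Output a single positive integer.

Answer: 4048

Derivation:
Gear k returns to start when N is a multiple of T_k.
All gears at start simultaneously when N is a common multiple of [22, 16, 23]; the smallest such N is lcm(22, 16, 23).
Start: lcm = T0 = 22
Fold in T1=16: gcd(22, 16) = 2; lcm(22, 16) = 22 * 16 / 2 = 352 / 2 = 176
Fold in T2=23: gcd(176, 23) = 1; lcm(176, 23) = 176 * 23 / 1 = 4048 / 1 = 4048
Full cycle length = 4048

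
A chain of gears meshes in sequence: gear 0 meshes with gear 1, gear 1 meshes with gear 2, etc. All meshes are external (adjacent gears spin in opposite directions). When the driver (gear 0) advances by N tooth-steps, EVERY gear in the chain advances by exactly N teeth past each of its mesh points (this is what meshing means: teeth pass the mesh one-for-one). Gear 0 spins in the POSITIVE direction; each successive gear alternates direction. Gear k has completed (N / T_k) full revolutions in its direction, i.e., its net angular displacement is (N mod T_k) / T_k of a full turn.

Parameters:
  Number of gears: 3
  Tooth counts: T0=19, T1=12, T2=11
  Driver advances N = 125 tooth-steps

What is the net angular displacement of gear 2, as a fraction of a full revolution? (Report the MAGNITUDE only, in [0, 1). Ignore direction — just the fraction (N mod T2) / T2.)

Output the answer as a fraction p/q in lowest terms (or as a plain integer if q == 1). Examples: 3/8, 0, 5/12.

Chain of 3 gears, tooth counts: [19, 12, 11]
  gear 0: T0=19, direction=positive, advance = 125 mod 19 = 11 teeth = 11/19 turn
  gear 1: T1=12, direction=negative, advance = 125 mod 12 = 5 teeth = 5/12 turn
  gear 2: T2=11, direction=positive, advance = 125 mod 11 = 4 teeth = 4/11 turn
Gear 2: 125 mod 11 = 4
Fraction = 4 / 11 = 4/11 (gcd(4,11)=1) = 4/11

Answer: 4/11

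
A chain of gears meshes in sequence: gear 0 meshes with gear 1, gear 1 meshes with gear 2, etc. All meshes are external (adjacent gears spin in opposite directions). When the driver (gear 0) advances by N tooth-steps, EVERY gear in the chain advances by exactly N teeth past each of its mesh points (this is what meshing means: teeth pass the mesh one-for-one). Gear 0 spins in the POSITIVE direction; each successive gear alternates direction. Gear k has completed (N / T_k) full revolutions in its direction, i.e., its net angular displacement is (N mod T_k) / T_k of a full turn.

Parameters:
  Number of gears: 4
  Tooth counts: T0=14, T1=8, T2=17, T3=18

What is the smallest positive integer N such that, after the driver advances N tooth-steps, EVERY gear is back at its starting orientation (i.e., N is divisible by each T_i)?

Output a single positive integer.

Answer: 8568

Derivation:
Gear k returns to start when N is a multiple of T_k.
All gears at start simultaneously when N is a common multiple of [14, 8, 17, 18]; the smallest such N is lcm(14, 8, 17, 18).
Start: lcm = T0 = 14
Fold in T1=8: gcd(14, 8) = 2; lcm(14, 8) = 14 * 8 / 2 = 112 / 2 = 56
Fold in T2=17: gcd(56, 17) = 1; lcm(56, 17) = 56 * 17 / 1 = 952 / 1 = 952
Fold in T3=18: gcd(952, 18) = 2; lcm(952, 18) = 952 * 18 / 2 = 17136 / 2 = 8568
Full cycle length = 8568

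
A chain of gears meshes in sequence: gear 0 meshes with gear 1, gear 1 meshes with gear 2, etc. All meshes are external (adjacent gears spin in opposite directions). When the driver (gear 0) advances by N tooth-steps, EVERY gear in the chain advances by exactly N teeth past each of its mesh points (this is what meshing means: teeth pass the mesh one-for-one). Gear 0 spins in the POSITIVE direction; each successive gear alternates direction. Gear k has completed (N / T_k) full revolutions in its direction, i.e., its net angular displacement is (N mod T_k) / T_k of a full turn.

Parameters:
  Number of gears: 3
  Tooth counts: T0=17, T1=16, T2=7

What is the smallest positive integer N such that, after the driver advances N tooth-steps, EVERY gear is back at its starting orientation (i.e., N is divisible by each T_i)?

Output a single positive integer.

Answer: 1904

Derivation:
Gear k returns to start when N is a multiple of T_k.
All gears at start simultaneously when N is a common multiple of [17, 16, 7]; the smallest such N is lcm(17, 16, 7).
Start: lcm = T0 = 17
Fold in T1=16: gcd(17, 16) = 1; lcm(17, 16) = 17 * 16 / 1 = 272 / 1 = 272
Fold in T2=7: gcd(272, 7) = 1; lcm(272, 7) = 272 * 7 / 1 = 1904 / 1 = 1904
Full cycle length = 1904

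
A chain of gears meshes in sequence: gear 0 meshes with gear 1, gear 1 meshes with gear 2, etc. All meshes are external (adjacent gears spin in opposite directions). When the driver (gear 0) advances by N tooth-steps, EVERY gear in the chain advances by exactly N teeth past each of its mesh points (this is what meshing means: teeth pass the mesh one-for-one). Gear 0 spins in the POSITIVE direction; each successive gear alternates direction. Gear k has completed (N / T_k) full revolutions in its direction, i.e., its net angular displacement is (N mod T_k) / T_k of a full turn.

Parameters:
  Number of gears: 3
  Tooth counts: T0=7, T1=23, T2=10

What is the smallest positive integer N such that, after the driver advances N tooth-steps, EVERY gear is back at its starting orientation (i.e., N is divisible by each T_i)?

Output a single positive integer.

Answer: 1610

Derivation:
Gear k returns to start when N is a multiple of T_k.
All gears at start simultaneously when N is a common multiple of [7, 23, 10]; the smallest such N is lcm(7, 23, 10).
Start: lcm = T0 = 7
Fold in T1=23: gcd(7, 23) = 1; lcm(7, 23) = 7 * 23 / 1 = 161 / 1 = 161
Fold in T2=10: gcd(161, 10) = 1; lcm(161, 10) = 161 * 10 / 1 = 1610 / 1 = 1610
Full cycle length = 1610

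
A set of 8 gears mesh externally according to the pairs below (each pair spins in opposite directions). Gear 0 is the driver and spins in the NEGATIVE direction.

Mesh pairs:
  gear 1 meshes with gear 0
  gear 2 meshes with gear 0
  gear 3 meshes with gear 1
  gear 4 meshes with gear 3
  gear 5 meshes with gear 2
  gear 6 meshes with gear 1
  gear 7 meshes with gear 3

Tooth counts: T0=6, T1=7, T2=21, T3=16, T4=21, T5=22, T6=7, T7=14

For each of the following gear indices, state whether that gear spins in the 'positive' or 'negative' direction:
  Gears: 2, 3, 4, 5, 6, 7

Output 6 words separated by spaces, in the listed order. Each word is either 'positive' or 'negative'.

Answer: positive negative positive negative negative positive

Derivation:
Gear 0 (driver): negative (depth 0)
  gear 1: meshes with gear 0 -> depth 1 -> positive (opposite of gear 0)
  gear 2: meshes with gear 0 -> depth 1 -> positive (opposite of gear 0)
  gear 3: meshes with gear 1 -> depth 2 -> negative (opposite of gear 1)
  gear 4: meshes with gear 3 -> depth 3 -> positive (opposite of gear 3)
  gear 5: meshes with gear 2 -> depth 2 -> negative (opposite of gear 2)
  gear 6: meshes with gear 1 -> depth 2 -> negative (opposite of gear 1)
  gear 7: meshes with gear 3 -> depth 3 -> positive (opposite of gear 3)
Queried indices 2, 3, 4, 5, 6, 7 -> positive, negative, positive, negative, negative, positive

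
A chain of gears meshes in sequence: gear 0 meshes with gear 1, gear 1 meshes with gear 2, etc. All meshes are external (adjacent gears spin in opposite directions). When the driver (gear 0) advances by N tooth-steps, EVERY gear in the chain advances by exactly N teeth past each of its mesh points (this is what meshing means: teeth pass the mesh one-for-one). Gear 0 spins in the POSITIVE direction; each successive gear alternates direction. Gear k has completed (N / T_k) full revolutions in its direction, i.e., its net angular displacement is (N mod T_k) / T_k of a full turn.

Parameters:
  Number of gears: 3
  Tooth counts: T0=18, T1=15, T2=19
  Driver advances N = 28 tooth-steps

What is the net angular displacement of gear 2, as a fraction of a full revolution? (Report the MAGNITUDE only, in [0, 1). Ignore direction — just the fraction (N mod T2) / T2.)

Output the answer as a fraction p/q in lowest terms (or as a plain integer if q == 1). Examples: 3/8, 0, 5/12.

Chain of 3 gears, tooth counts: [18, 15, 19]
  gear 0: T0=18, direction=positive, advance = 28 mod 18 = 10 teeth = 10/18 turn
  gear 1: T1=15, direction=negative, advance = 28 mod 15 = 13 teeth = 13/15 turn
  gear 2: T2=19, direction=positive, advance = 28 mod 19 = 9 teeth = 9/19 turn
Gear 2: 28 mod 19 = 9
Fraction = 9 / 19 = 9/19 (gcd(9,19)=1) = 9/19

Answer: 9/19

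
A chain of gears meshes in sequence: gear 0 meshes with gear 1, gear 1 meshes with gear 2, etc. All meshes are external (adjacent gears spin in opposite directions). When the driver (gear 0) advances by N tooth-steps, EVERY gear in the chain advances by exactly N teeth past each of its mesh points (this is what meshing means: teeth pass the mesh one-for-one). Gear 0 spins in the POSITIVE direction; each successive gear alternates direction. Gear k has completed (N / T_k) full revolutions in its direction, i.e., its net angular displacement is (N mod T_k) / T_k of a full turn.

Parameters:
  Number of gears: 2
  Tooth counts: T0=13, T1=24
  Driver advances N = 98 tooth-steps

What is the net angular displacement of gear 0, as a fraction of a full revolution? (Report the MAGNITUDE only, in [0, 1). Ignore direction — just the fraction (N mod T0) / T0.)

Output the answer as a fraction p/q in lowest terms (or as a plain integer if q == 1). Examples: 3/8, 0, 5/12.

Chain of 2 gears, tooth counts: [13, 24]
  gear 0: T0=13, direction=positive, advance = 98 mod 13 = 7 teeth = 7/13 turn
  gear 1: T1=24, direction=negative, advance = 98 mod 24 = 2 teeth = 2/24 turn
Gear 0: 98 mod 13 = 7
Fraction = 7 / 13 = 7/13 (gcd(7,13)=1) = 7/13

Answer: 7/13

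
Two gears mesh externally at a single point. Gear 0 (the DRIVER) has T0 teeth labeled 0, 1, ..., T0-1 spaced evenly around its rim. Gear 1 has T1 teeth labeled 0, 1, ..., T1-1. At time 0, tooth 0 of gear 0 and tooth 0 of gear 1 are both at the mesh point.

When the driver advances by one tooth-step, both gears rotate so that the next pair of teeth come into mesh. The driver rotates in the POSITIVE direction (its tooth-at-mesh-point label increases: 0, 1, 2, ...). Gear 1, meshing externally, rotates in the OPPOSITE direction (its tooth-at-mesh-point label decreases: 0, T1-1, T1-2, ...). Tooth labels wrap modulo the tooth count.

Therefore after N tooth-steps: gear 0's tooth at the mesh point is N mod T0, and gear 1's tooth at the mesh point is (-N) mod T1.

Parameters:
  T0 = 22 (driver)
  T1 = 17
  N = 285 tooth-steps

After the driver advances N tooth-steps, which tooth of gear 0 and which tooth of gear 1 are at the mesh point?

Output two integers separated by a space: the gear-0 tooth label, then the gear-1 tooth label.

Answer: 21 4

Derivation:
Gear 0 (driver, T0=22): tooth at mesh = N mod T0
  285 = 12 * 22 + 21, so 285 mod 22 = 21
  gear 0 tooth = 21
Gear 1 (driven, T1=17): tooth at mesh = (-N) mod T1
  285 = 16 * 17 + 13, so 285 mod 17 = 13
  (-285) mod 17 = (-13) mod 17 = 17 - 13 = 4
Mesh after 285 steps: gear-0 tooth 21 meets gear-1 tooth 4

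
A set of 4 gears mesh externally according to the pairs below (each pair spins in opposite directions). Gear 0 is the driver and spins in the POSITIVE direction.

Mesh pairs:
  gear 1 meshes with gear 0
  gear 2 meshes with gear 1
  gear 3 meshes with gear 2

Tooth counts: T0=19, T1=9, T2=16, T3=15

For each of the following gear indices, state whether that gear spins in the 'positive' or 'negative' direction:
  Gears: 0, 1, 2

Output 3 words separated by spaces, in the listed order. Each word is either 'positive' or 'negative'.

Answer: positive negative positive

Derivation:
Gear 0 (driver): positive (depth 0)
  gear 1: meshes with gear 0 -> depth 1 -> negative (opposite of gear 0)
  gear 2: meshes with gear 1 -> depth 2 -> positive (opposite of gear 1)
  gear 3: meshes with gear 2 -> depth 3 -> negative (opposite of gear 2)
Queried indices 0, 1, 2 -> positive, negative, positive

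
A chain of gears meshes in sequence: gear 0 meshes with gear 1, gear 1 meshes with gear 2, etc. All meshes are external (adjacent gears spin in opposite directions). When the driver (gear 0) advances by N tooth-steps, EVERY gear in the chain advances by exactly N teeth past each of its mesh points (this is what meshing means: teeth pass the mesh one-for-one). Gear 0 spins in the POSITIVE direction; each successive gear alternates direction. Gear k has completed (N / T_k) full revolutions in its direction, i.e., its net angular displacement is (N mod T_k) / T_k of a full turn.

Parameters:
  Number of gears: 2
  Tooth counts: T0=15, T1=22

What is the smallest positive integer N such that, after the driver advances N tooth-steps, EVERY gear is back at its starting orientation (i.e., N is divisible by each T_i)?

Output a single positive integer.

Answer: 330

Derivation:
Gear k returns to start when N is a multiple of T_k.
All gears at start simultaneously when N is a common multiple of [15, 22]; the smallest such N is lcm(15, 22).
Start: lcm = T0 = 15
Fold in T1=22: gcd(15, 22) = 1; lcm(15, 22) = 15 * 22 / 1 = 330 / 1 = 330
Full cycle length = 330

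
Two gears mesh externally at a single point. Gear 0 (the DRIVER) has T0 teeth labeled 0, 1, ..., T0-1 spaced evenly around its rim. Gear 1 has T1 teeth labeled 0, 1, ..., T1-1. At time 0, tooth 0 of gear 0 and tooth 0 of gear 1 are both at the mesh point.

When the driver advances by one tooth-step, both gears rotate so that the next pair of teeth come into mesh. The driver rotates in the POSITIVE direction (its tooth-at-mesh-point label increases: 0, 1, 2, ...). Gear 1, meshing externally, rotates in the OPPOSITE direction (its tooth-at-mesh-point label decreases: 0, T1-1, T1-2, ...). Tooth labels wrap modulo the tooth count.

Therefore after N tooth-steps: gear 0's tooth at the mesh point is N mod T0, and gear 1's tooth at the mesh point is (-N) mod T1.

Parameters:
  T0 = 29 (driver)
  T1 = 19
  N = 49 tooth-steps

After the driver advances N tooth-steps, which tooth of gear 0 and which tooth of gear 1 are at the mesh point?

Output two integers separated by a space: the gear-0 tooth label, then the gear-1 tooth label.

Gear 0 (driver, T0=29): tooth at mesh = N mod T0
  49 = 1 * 29 + 20, so 49 mod 29 = 20
  gear 0 tooth = 20
Gear 1 (driven, T1=19): tooth at mesh = (-N) mod T1
  49 = 2 * 19 + 11, so 49 mod 19 = 11
  (-49) mod 19 = (-11) mod 19 = 19 - 11 = 8
Mesh after 49 steps: gear-0 tooth 20 meets gear-1 tooth 8

Answer: 20 8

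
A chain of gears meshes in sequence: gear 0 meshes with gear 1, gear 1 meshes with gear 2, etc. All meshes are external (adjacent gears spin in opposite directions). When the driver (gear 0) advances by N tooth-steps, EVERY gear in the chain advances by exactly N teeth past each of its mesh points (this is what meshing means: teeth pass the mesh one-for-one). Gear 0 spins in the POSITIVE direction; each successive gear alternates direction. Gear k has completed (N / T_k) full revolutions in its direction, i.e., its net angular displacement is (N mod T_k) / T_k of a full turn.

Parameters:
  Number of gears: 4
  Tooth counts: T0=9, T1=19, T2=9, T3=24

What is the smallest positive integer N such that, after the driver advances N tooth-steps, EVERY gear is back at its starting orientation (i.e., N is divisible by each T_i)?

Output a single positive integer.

Answer: 1368

Derivation:
Gear k returns to start when N is a multiple of T_k.
All gears at start simultaneously when N is a common multiple of [9, 19, 9, 24]; the smallest such N is lcm(9, 19, 9, 24).
Start: lcm = T0 = 9
Fold in T1=19: gcd(9, 19) = 1; lcm(9, 19) = 9 * 19 / 1 = 171 / 1 = 171
Fold in T2=9: gcd(171, 9) = 9; lcm(171, 9) = 171 * 9 / 9 = 1539 / 9 = 171
Fold in T3=24: gcd(171, 24) = 3; lcm(171, 24) = 171 * 24 / 3 = 4104 / 3 = 1368
Full cycle length = 1368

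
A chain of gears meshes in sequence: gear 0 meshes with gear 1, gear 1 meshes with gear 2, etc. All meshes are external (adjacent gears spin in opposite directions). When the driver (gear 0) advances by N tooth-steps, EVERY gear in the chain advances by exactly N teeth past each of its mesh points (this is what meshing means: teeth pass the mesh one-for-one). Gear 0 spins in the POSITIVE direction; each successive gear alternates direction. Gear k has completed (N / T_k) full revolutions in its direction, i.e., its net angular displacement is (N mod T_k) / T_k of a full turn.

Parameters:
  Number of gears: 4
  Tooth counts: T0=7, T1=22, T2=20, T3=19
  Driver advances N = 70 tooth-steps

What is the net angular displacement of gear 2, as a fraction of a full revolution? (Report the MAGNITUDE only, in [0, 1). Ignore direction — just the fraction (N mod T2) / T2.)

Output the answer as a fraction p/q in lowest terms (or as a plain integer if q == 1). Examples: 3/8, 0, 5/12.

Answer: 1/2

Derivation:
Chain of 4 gears, tooth counts: [7, 22, 20, 19]
  gear 0: T0=7, direction=positive, advance = 70 mod 7 = 0 teeth = 0/7 turn
  gear 1: T1=22, direction=negative, advance = 70 mod 22 = 4 teeth = 4/22 turn
  gear 2: T2=20, direction=positive, advance = 70 mod 20 = 10 teeth = 10/20 turn
  gear 3: T3=19, direction=negative, advance = 70 mod 19 = 13 teeth = 13/19 turn
Gear 2: 70 mod 20 = 10
Fraction = 10 / 20 = 1/2 (gcd(10,20)=10) = 1/2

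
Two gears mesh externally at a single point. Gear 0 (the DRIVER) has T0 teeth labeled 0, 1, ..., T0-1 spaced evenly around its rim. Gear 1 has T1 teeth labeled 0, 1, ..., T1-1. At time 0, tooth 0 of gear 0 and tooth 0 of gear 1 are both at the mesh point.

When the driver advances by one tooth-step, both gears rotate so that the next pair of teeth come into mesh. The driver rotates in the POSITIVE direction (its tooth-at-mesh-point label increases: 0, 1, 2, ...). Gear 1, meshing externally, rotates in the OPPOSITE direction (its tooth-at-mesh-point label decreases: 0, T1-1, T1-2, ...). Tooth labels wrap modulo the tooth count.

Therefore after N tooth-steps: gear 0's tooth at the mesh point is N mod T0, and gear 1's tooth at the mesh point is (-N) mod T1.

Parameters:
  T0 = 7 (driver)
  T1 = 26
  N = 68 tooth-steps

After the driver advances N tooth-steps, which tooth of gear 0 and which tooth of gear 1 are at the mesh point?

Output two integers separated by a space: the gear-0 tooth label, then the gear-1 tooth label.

Gear 0 (driver, T0=7): tooth at mesh = N mod T0
  68 = 9 * 7 + 5, so 68 mod 7 = 5
  gear 0 tooth = 5
Gear 1 (driven, T1=26): tooth at mesh = (-N) mod T1
  68 = 2 * 26 + 16, so 68 mod 26 = 16
  (-68) mod 26 = (-16) mod 26 = 26 - 16 = 10
Mesh after 68 steps: gear-0 tooth 5 meets gear-1 tooth 10

Answer: 5 10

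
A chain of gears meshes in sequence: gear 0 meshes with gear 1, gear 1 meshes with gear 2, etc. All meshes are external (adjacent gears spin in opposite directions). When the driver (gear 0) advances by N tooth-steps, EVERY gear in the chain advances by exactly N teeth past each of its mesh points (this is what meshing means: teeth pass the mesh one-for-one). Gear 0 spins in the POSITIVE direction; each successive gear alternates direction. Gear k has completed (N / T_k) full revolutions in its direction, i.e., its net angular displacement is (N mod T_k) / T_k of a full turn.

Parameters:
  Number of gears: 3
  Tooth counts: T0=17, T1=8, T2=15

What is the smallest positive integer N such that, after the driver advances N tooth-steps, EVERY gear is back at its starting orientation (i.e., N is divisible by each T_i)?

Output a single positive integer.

Answer: 2040

Derivation:
Gear k returns to start when N is a multiple of T_k.
All gears at start simultaneously when N is a common multiple of [17, 8, 15]; the smallest such N is lcm(17, 8, 15).
Start: lcm = T0 = 17
Fold in T1=8: gcd(17, 8) = 1; lcm(17, 8) = 17 * 8 / 1 = 136 / 1 = 136
Fold in T2=15: gcd(136, 15) = 1; lcm(136, 15) = 136 * 15 / 1 = 2040 / 1 = 2040
Full cycle length = 2040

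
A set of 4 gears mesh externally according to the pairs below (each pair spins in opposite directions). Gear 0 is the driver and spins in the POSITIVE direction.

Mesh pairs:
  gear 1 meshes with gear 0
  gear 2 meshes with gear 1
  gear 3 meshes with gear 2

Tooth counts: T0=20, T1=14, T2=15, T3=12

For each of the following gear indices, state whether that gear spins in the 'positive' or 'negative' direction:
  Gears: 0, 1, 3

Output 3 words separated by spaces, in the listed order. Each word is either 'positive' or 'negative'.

Answer: positive negative negative

Derivation:
Gear 0 (driver): positive (depth 0)
  gear 1: meshes with gear 0 -> depth 1 -> negative (opposite of gear 0)
  gear 2: meshes with gear 1 -> depth 2 -> positive (opposite of gear 1)
  gear 3: meshes with gear 2 -> depth 3 -> negative (opposite of gear 2)
Queried indices 0, 1, 3 -> positive, negative, negative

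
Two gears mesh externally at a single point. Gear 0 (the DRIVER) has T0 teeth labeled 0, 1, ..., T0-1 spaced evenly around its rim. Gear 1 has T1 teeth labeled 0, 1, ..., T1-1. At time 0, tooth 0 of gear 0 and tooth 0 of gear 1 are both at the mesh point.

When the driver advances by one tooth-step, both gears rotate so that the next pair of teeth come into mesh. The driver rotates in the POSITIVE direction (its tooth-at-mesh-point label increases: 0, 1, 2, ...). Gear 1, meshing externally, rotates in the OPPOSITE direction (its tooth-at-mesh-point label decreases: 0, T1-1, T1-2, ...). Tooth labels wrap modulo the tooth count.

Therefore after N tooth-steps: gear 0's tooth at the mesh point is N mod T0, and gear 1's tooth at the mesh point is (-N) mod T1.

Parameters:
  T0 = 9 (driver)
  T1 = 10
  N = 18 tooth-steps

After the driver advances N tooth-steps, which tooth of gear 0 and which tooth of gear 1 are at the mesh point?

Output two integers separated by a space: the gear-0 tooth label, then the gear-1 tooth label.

Answer: 0 2

Derivation:
Gear 0 (driver, T0=9): tooth at mesh = N mod T0
  18 = 2 * 9 + 0, so 18 mod 9 = 0
  gear 0 tooth = 0
Gear 1 (driven, T1=10): tooth at mesh = (-N) mod T1
  18 = 1 * 10 + 8, so 18 mod 10 = 8
  (-18) mod 10 = (-8) mod 10 = 10 - 8 = 2
Mesh after 18 steps: gear-0 tooth 0 meets gear-1 tooth 2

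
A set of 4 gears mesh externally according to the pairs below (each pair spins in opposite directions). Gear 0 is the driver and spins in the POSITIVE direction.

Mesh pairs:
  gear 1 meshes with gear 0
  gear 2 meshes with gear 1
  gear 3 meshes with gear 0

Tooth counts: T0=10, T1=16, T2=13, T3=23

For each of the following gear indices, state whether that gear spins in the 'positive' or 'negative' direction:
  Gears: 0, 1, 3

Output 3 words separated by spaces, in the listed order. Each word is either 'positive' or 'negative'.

Answer: positive negative negative

Derivation:
Gear 0 (driver): positive (depth 0)
  gear 1: meshes with gear 0 -> depth 1 -> negative (opposite of gear 0)
  gear 2: meshes with gear 1 -> depth 2 -> positive (opposite of gear 1)
  gear 3: meshes with gear 0 -> depth 1 -> negative (opposite of gear 0)
Queried indices 0, 1, 3 -> positive, negative, negative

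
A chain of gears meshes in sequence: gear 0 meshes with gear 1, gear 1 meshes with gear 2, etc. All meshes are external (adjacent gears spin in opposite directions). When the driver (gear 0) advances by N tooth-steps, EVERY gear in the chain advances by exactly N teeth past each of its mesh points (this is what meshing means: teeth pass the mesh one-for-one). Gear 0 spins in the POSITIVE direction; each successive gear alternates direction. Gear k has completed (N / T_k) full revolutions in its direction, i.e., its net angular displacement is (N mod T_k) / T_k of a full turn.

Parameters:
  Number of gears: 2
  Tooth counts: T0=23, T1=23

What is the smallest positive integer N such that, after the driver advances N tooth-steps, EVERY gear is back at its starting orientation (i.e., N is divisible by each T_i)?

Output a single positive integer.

Gear k returns to start when N is a multiple of T_k.
All gears at start simultaneously when N is a common multiple of [23, 23]; the smallest such N is lcm(23, 23).
Start: lcm = T0 = 23
Fold in T1=23: gcd(23, 23) = 23; lcm(23, 23) = 23 * 23 / 23 = 529 / 23 = 23
Full cycle length = 23

Answer: 23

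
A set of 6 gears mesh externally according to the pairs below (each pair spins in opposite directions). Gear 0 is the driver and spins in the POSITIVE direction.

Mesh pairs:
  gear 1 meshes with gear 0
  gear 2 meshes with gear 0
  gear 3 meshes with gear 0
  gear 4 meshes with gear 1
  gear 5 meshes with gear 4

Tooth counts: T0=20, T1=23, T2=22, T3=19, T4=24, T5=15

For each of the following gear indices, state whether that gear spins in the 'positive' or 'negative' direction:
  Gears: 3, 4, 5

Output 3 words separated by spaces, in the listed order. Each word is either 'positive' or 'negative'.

Gear 0 (driver): positive (depth 0)
  gear 1: meshes with gear 0 -> depth 1 -> negative (opposite of gear 0)
  gear 2: meshes with gear 0 -> depth 1 -> negative (opposite of gear 0)
  gear 3: meshes with gear 0 -> depth 1 -> negative (opposite of gear 0)
  gear 4: meshes with gear 1 -> depth 2 -> positive (opposite of gear 1)
  gear 5: meshes with gear 4 -> depth 3 -> negative (opposite of gear 4)
Queried indices 3, 4, 5 -> negative, positive, negative

Answer: negative positive negative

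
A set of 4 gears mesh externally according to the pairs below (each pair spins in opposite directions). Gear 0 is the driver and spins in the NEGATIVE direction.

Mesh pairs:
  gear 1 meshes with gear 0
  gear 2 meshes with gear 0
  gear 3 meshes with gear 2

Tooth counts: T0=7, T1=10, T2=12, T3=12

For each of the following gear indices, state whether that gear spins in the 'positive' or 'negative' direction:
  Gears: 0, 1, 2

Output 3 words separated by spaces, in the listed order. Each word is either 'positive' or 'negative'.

Answer: negative positive positive

Derivation:
Gear 0 (driver): negative (depth 0)
  gear 1: meshes with gear 0 -> depth 1 -> positive (opposite of gear 0)
  gear 2: meshes with gear 0 -> depth 1 -> positive (opposite of gear 0)
  gear 3: meshes with gear 2 -> depth 2 -> negative (opposite of gear 2)
Queried indices 0, 1, 2 -> negative, positive, positive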